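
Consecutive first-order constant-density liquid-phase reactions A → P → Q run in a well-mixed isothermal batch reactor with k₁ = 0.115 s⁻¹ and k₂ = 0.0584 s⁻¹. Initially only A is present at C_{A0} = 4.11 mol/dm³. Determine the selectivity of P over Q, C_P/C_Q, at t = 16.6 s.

For first-order series with pure A initially, C_P(t) = k₁C_{A0}/(k₂−k₁)·(e^(−k₁t) − e^(−k₂t)).
e^(−k₁t) = e^(−0.115×16.6) = e^(−1.909) = 0.1482; e^(−k₂t) = e^(−0.9694) = 0.3793.
C_P = 0.115×4.11/(0.0584−0.115) × (0.1482−0.3793) = (-8.351)×(-0.2311) = 1.930 mol/dm³.
C_A = C_{A0}e^(−k₁t) = 0.6092 mol/dm³, so C_Q = C_{A0}−C_A−C_P = 1.571 mol/dm³; C_P/C_Q = 1.23.

1.23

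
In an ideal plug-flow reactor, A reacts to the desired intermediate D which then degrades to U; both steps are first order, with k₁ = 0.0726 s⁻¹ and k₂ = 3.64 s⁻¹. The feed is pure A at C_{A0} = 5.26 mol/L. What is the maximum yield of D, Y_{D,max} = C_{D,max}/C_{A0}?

0.0184

At the optimum, C_{D,max}/C_{A0} = (k₁/k₂)^[k₂/(k₂−k₁)].
= (0.0726/3.64)^(3.64/(3.64−0.0726)) = (0.01995)^(1.020) = 0.01842.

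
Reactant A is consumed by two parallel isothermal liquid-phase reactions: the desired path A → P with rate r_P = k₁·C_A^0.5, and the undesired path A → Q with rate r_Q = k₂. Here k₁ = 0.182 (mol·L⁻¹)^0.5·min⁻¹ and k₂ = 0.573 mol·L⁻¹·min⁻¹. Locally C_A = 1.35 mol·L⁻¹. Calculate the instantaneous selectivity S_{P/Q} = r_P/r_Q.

0.369

S_{P/Q} = r_P/r_Q = (k₁·C_A^0.5)/(k₂) = (k₁/k₂)·C_A^0.5.
= (0.182×1.350^0.5) / (0.573) = 0.2115/0.5730 = 0.369.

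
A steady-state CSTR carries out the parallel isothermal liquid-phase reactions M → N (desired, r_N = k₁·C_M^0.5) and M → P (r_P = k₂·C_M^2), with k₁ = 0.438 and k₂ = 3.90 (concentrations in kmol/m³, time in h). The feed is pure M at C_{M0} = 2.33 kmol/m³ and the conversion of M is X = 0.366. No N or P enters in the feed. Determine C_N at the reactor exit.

0.0502 kmol/m³

Exit C_M = C_{M0}(1−X) = 2.33×0.634 = 1.477 kmol/m³.
Rates in a CSTR are evaluated at the outlet concentration: r_N = 0.438×1.477^0.5 = 0.5323, r_P = 3.90×1.477^2 = 8.510.
Fraction of consumed M going to N: r_N/(r_N+r_P) = 0.05887.
C_N = 0.05887·C_{M0}·X = 0.05887×2.33×0.366 = 0.0502 kmol/m³.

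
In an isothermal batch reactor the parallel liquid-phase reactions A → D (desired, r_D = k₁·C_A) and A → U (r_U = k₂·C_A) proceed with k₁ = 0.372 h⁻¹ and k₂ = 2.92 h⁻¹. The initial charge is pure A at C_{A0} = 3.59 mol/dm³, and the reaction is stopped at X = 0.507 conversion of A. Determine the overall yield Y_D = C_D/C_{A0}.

0.0573

C_A = C_{A0}(1−X) = 1.770 mol/dm³.
Both paths are first order in A, so the instantaneous fraction to D is constant: dC_D/d(−C_A) = k₁/(k₁+k₂) = 0.1130.
C_D = 0.1130·(C_{A0}−C_A) = 0.1130×1.820 = 0.206 mol/dm³.
Y_D = C_D/C_{A0} = 0.2057/3.59 = 0.0573.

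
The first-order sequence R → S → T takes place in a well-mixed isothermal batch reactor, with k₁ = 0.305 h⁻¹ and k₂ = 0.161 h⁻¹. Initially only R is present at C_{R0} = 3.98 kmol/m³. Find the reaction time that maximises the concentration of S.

For first-order series the maximum of C_S occurs at t_opt = ln(k₂/k₁)/(k₂−k₁).
= ln(0.161/0.305)/(0.161−0.305) = ln(0.5279)/-0.1440 = -0.6389/-0.1440 = 4.44 h.

4.44 h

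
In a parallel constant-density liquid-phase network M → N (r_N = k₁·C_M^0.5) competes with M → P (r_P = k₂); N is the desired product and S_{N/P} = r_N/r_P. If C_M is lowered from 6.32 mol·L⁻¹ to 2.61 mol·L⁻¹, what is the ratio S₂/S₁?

0.643

S_{N/P} = (k₁/k₂)·C_M^0.5, so S₂/S₁ = (C_{M,2}/C_{M,1})^0.5.
= (2.61/6.32)^0.5 = (0.4130)^0.5 = 0.643.
Selectivity toward N falls as C_M falls — high-concentration operation is favoured.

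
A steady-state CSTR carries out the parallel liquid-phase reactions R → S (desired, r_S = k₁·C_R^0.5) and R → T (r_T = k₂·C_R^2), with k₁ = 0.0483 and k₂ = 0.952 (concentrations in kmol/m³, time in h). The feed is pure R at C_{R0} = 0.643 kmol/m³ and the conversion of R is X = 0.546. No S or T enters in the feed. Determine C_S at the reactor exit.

0.0854 kmol/m³

Exit C_R = C_{R0}(1−X) = 0.643×0.454 = 0.2919 kmol/m³.
Rates in a CSTR are evaluated at the outlet concentration: r_S = 0.0483×0.2919^0.5 = 0.02610, r_T = 0.952×0.2919^2 = 0.08113.
Fraction of consumed R going to S: r_S/(r_S+r_T) = 0.2434.
C_S = 0.2434·C_{R0}·X = 0.2434×0.643×0.546 = 0.0854 kmol/m³.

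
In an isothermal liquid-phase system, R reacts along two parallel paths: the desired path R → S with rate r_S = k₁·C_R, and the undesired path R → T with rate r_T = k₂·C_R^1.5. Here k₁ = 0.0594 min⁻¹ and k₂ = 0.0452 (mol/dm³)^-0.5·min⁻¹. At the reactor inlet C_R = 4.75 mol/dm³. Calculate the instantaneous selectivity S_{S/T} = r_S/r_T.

S_{S/T} = r_S/r_T = (k₁·C_R)/(k₂·C_R^1.5) = (k₁/k₂)·C_R^-0.5.
= (0.0594×4.750) / (0.0452×4.750^1.5) = 0.2822/0.4679 = 0.603.
The undesired path is higher order in R, so low C_R (CSTR or dilute feed) favours S.

0.603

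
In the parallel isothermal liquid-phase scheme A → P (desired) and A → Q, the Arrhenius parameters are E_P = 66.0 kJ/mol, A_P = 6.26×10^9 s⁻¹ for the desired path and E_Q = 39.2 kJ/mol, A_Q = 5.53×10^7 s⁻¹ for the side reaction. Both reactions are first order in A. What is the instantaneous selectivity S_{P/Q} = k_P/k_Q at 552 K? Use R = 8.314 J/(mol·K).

0.329

With equal orders, S_{P/Q} = k_P/k_Q = (A_P/A_Q)·exp[(E_Q−E_P)/(RT)].
(E_Q−E_P)/(RT) = (39.2−66.0)×10³/(8.314×552) = -26800/4589 = -5.840.
k_P/k_Q = (6.26×10^9/5.53×10^7)·exp(-5.840) = 113.2 × 0.002910 = 0.329.
Since E_P > E_Q, raising the temperature improves selectivity toward P.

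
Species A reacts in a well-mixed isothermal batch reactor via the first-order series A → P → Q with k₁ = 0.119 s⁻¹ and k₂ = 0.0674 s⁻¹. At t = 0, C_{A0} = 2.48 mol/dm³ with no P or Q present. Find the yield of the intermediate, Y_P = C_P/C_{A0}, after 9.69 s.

Solving the coupled first-order balances gives C_P(t) = [k₁/(k₂−k₁)]·C_{A0}·(e^(−k₁t) − e^(−k₂t)).
e^(−k₁t) = e^(−0.119×9.69) = e^(−1.153) = 0.3157; e^(−k₂t) = e^(−0.6531) = 0.5204.
C_P = 0.119×2.48/(0.0674−0.119) × (0.3157−0.5204) = (-5.719)×(-0.2048) = 1.171 mol/dm³.
Y_P = C_P/C_{A0} = 1.171/2.48 = 0.472.

0.472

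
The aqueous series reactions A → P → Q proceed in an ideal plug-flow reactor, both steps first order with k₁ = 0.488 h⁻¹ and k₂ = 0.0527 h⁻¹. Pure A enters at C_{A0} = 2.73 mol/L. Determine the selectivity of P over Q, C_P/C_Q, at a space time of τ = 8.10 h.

For first-order series with pure A initially, C_P(τ) = k₁C_{A0}/(k₂−k₁)·(e^(−k₁τ) − e^(−k₂τ)).
e^(−k₁τ) = e^(−0.488×8.10) = e^(−3.953) = 0.01920; e^(−k₂τ) = e^(−0.4269) = 0.6525.
C_P = 0.488×2.73/(0.0527−0.488) × (0.01920−0.6525) = (-3.061)×(-0.6333) = 1.938 mol/L.
C_A = C_{A0}e^(−k₁τ) = 0.05242 mol/L, so C_Q = C_{A0}−C_A−C_P = 0.7392 mol/L; C_P/C_Q = 2.62.

2.62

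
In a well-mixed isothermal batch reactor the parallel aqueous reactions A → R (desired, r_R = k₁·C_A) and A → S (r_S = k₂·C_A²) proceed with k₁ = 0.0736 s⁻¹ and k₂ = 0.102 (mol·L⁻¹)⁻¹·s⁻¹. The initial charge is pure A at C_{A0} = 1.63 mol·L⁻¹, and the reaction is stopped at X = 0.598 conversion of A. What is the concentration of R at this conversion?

C_A = C_{A0}(1−X) = 0.6553 mol·L⁻¹.
Along a PFR/batch, dC_R/dC_A = −r_R/(r_R+r_S) = −k₁/(k₁+k₂·C_A).
Integrating from C_{A0} to C_A: C_R = (0.0736/0.102)·ln[(0.0736+0.102·1.63)/(0.0736+0.102·0.655)] = 0.7216·ln(0.2399/0.1404) = 0.3863 mol·L⁻¹.

0.386 mol·L⁻¹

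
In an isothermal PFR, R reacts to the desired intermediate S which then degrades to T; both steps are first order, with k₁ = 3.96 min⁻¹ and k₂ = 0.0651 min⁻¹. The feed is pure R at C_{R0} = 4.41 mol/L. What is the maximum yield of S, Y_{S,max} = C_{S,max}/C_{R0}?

0.934

Evaluating C_S at τ_opt = ln(k₂/k₁)/(k₂−k₁) gives C_{S,max}/C_{R0} = (k₁/k₂)^[k₂/(k₂−k₁)].
= (3.96/0.0651)^(0.0651/(0.0651−3.96)) = (60.83)^(-0.01671) = 0.9336.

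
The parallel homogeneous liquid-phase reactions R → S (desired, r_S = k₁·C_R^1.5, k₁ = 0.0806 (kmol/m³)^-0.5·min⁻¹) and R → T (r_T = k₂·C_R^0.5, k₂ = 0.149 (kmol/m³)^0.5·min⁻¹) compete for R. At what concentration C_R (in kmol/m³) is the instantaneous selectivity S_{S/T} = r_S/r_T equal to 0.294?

S_{S/T} = (k₁/k₂)·C_R ⇒ C_R = S·k₂/k₁.
= 0.294×0.149/0.0806 = 0.543 kmol/m³.

0.543 kmol/m³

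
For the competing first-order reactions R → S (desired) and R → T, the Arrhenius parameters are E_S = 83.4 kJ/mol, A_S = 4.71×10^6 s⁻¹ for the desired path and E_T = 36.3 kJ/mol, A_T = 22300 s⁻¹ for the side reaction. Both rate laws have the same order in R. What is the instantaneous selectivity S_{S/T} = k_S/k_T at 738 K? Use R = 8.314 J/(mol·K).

0.0979

With equal orders, S_{S/T} = k_S/k_T = (A_S/A_T)·exp[(E_T−E_S)/(RT)].
(E_T−E_S)/(RT) = (36.3−83.4)×10³/(8.314×738) = -47100/6136 = -7.676.
k_S/k_T = (4.71×10^6/22300)·exp(-7.676) = 211.2 × 4.637×10^-4 = 0.0979.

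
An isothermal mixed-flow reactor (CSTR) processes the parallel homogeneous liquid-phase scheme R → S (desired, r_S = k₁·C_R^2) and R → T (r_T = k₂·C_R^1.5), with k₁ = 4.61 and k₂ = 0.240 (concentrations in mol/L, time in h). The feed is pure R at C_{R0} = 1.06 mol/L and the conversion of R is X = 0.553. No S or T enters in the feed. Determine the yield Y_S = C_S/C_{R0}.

Exit C_R = C_{R0}(1−X) = 1.06×0.447 = 0.4738 mol/L.
In a CSTR the entire volume is at exit conditions, so r_S = 4.61×0.4738^2 = 1.035 and r_T = 0.240×0.4738^1.5 = 0.07828.
Fraction of consumed R going to S: r_S/(r_S+r_T) = 0.9297.
C_S = 0.9297·C_{R0}·X = 0.9297×1.06×0.553 = 0.545 mol/L; Y_S = C_S/C_{R0} = 0.514.

0.514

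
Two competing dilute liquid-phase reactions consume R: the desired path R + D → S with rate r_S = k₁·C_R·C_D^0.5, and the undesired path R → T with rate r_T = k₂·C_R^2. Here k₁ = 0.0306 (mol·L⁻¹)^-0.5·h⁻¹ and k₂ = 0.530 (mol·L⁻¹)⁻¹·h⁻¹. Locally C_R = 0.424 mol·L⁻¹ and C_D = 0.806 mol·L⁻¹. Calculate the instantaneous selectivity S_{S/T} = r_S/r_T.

S_{S/T} = r_S/r_T = (k₁·C_R·C_D^0.5)/(k₂·C_R^2) = (k₁/k₂)·C_R⁻¹·C_D^0.5.
= (0.0306×0.4240×0.8060^0.5) / (0.530×0.4240^2) = 0.01165/0.09528 = 0.122.

0.122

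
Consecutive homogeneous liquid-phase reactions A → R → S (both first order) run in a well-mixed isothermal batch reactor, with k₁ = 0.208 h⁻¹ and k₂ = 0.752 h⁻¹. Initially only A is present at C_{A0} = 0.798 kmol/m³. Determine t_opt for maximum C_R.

For first-order series the maximum of C_R occurs at t_opt = ln(k₂/k₁)/(k₂−k₁).
= ln(0.752/0.208)/(0.752−0.208) = ln(3.615)/0.5440 = 1.285/0.5440 = 2.36 h.

2.36 h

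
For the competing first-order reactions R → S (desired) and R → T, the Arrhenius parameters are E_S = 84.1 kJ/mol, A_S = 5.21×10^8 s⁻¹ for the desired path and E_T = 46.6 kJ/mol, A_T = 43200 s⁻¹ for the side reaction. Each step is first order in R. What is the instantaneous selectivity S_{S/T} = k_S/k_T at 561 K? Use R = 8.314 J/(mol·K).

Since both paths have the same order in R, the concentration cancels and S_{S/T} = k_S/k_T = (A_S/A_T)·exp[(E_T−E_S)/(RT)].
(E_T−E_S)/(RT) = (46.6−84.1)×10³/(8.314×561) = -37500/4664 = -8.040.
k_S/k_T = (5.21×10^8/43200)·exp(-8.040) = 12060 × 3.223×10^-4 = 3.89.
Since E_S > E_T, raising the temperature improves selectivity toward S.

3.89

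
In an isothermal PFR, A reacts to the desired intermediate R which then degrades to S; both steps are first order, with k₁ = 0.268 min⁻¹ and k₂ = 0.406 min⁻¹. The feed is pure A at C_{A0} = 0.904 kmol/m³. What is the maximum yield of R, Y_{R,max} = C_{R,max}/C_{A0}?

0.295

At the optimum, C_{R,max}/C_{A0} = (k₁/k₂)^[k₂/(k₂−k₁)].
= (0.268/0.406)^(0.406/(0.406−0.268)) = (0.6601)^(2.942) = 0.2946.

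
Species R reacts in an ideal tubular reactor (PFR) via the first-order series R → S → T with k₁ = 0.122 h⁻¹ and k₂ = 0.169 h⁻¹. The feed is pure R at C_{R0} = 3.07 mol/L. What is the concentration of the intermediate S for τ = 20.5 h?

For first-order series with pure R initially, C_S(τ) = k₁C_{R0}/(k₂−k₁)·(e^(−k₁τ) − e^(−k₂τ)).
e^(−k₁τ) = e^(−0.122×20.5) = e^(−2.501) = 0.08200; e^(−k₂τ) = e^(−3.465) = 0.03129.
C_S = 0.122×3.07/(0.169−0.122) × (0.08200−0.03129) = 7.969×0.05071 = 0.4041 mol/L.

0.404 mol/L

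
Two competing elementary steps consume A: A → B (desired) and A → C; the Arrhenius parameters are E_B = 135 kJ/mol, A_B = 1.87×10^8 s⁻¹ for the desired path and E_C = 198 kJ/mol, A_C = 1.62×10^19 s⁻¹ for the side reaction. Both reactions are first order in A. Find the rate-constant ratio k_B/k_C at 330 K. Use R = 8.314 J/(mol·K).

0.108

k_B/k_C = (A_B/A_C)·exp[−(E_B−E_C)/(RT)] = (A_B/A_C)·exp[(E_C−E_B)/(RT)].
(E_C−E_B)/(RT) = (198−135)×10³/(8.314×330) = 63000/2744 = 22.96.
k_B/k_C = (1.87×10^8/1.62×10^19)·exp(22.96) = 1.154×10^-11 × 9.385×10^9 = 0.108.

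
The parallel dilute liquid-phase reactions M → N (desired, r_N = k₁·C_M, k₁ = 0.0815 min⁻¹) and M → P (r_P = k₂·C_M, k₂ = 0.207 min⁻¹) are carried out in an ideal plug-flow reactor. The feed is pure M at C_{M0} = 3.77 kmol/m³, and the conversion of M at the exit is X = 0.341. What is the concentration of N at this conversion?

0.363 kmol/m³

C_M = C_{M0}(1−X) = 2.484 kmol/m³.
Both paths are first order in M, so the instantaneous fraction to N is constant: dC_N/d(−C_M) = k₁/(k₁+k₂) = 0.2825.
C_N = 0.2825·(C_{M0}−C_M) = 0.2825×1.286 = 0.363 kmol/m³.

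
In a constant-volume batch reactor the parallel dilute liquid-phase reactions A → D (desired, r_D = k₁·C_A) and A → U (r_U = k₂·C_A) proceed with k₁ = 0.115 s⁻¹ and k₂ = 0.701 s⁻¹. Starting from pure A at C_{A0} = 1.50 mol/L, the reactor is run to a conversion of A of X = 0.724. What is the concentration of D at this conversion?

0.153 mol/L

C_A = C_{A0}(1−X) = 0.4140 mol/L.
Both paths are first order in A, so the instantaneous fraction to D is constant: dC_D/d(−C_A) = k₁/(k₁+k₂) = 0.1409.
C_D = 0.1409·(C_{A0}−C_A) = 0.1409×1.086 = 0.153 mol/L.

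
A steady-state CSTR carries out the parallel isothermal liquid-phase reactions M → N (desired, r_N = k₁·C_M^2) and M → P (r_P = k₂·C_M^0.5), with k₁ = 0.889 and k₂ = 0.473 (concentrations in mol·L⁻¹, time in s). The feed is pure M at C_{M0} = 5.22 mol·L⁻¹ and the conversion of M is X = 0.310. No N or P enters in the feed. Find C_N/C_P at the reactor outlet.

12.8

Exit C_M = C_{M0}(1−X) = 5.22×0.690 = 3.602 mol·L⁻¹.
Rates in a CSTR are evaluated at the outlet concentration: r_N = 0.889×3.602^2 = 11.53, r_P = 0.473×3.602^0.5 = 0.8977.
Overall selectivity = C_N/C_P = r_Nτ/(r_Pτ) = r_N/r_P = 12.8.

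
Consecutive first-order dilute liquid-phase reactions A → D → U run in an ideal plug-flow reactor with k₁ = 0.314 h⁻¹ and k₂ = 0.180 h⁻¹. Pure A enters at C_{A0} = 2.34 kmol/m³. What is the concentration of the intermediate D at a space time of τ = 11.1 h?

0.576 kmol/m³

For first-order series with pure A initially, C_D(τ) = k₁C_{A0}/(k₂−k₁)·(e^(−k₁τ) − e^(−k₂τ)).
e^(−k₁τ) = e^(−0.314×11.1) = e^(−3.485) = 0.03064; e^(−k₂τ) = e^(−1.998) = 0.1356.
C_D = 0.314×2.34/(0.180−0.314) × (0.03064−0.1356) = (-5.483)×(-0.1050) = 0.5756 kmol/m³.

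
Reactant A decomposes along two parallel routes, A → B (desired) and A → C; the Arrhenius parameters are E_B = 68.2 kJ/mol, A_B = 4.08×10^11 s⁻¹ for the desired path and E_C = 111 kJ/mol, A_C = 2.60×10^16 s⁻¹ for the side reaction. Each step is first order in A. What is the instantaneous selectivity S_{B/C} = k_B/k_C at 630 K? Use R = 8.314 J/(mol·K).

k_B/k_C = (A_B/A_C)·exp[−(E_B−E_C)/(RT)] = (A_B/A_C)·exp[(E_C−E_B)/(RT)].
(E_C−E_B)/(RT) = (111−68.2)×10³/(8.314×630) = 42800/5238 = 8.171.
k_B/k_C = (4.08×10^11/2.60×10^16)·exp(8.171) = 1.569×10^-5 × 3538 = 0.0555.

0.0555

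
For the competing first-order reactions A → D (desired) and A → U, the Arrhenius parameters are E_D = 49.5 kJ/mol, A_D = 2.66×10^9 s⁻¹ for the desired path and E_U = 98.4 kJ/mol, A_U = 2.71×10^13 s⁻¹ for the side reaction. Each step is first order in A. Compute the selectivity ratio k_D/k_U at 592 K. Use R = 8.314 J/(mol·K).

Since both paths have the same order in A, the concentration cancels and S_{D/U} = k_D/k_U = (A_D/A_U)·exp[(E_U−E_D)/(RT)].
(E_U−E_D)/(RT) = (98.4−49.5)×10³/(8.314×592) = 48900/4922 = 9.935.
k_D/k_U = (2.66×10^9/2.71×10^13)·exp(9.935) = 9.815×10^-5 × 20645 = 2.03.

2.03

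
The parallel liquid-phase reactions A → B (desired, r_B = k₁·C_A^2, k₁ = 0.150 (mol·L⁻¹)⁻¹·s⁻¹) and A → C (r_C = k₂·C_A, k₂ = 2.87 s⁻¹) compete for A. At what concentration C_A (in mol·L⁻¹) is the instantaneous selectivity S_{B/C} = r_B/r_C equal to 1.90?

36.4 mol·L⁻¹

S_{B/C} = (k₁/k₂)·C_A ⇒ C_A = S·k₂/k₁.
= 1.90×2.87/0.150 = 36.4 mol·L⁻¹.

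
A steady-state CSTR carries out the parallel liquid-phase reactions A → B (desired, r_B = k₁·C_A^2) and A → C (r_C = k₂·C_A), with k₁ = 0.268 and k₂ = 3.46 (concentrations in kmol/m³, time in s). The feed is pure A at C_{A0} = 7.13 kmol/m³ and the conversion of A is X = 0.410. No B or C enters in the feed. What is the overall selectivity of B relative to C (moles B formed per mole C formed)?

Exit C_A = C_{A0}(1−X) = 7.13×0.590 = 4.207 kmol/m³.
Rates in a CSTR are evaluated at the outlet concentration: r_B = 0.268×4.207^2 = 4.743, r_C = 3.46×4.207 = 14.56.
Overall selectivity = C_B/C_C = r_Bτ/(r_Cτ) = r_B/r_C = 0.326.

0.326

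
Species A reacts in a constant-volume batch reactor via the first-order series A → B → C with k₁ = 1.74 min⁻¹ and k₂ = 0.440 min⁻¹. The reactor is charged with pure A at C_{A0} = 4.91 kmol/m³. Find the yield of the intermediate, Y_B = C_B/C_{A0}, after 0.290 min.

0.370

Solving the coupled first-order balances gives C_B(t) = [k₁/(k₂−k₁)]·C_{A0}·(e^(−k₁t) − e^(−k₂t)).
e^(−k₁t) = e^(−1.74×0.290) = e^(−0.5046) = 0.6037; e^(−k₂t) = e^(−0.1276) = 0.8802.
C_B = 1.74×4.91/(0.440−1.74) × (0.6037−0.8802) = (-6.572)×(-0.2765) = 1.817 kmol/m³.
Y_B = C_B/C_{A0} = 1.817/4.91 = 0.370.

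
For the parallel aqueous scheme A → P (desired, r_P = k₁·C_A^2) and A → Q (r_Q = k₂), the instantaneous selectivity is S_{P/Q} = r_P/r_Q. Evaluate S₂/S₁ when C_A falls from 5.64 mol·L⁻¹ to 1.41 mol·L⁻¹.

S_{P/Q} = (k₁/k₂)·C_A^2, so S₂/S₁ = (C_{A,2}/C_{A,1})^2.
= (1.41/5.64)^2 = (0.2500)^2 = 0.0625.

0.0625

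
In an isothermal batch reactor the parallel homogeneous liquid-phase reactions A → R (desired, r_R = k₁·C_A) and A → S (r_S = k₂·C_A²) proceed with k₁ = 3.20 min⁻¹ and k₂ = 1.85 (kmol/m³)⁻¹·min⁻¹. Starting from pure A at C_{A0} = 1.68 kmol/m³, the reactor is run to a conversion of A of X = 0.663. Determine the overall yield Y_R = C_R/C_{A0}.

C_A = C_{A0}(1−X) = 0.5662 kmol/m³.
Along a PFR/batch, dC_R/dC_A = −r_R/(r_R+r_S) = −k₁/(k₁+k₂·C_A).
Integrating from C_{A0} to C_A: C_R = (3.20/1.85)·ln[(3.20+1.85·1.68)/(3.20+1.85·0.566)] = 1.730·ln(6.308/4.247) = 0.6841 kmol/m³.
Y_R = C_R/C_{A0} = 0.6841/1.68 = 0.407.

0.407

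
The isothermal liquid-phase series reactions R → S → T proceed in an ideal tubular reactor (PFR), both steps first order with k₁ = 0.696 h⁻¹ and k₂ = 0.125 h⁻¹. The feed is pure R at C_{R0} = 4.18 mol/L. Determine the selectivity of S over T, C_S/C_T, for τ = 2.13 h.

5.68

The intermediate concentration in a first-order A→B→C sequence is C_S = k₁C_{R0}(e^(−k₁τ) − e^(−k₂τ))/(k₂−k₁).
e^(−k₁τ) = e^(−0.696×2.13) = e^(−1.482) = 0.2271; e^(−k₂τ) = e^(−0.2662) = 0.7662.
C_S = 0.696×4.18/(0.125−0.696) × (0.2271−0.7662) = (-5.095)×(-0.5392) = 2.747 mol/L.
C_R = C_{R0}e^(−k₁τ) = 0.9492 mol/L, so C_T = C_{R0}−C_R−C_S = 0.4837 mol/L; C_S/C_T = 5.68.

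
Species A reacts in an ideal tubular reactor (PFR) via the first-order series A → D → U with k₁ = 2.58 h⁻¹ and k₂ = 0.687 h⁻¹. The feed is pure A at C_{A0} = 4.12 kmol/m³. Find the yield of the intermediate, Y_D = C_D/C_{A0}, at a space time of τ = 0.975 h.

For first-order series with pure A initially, C_D(τ) = k₁C_{A0}/(k₂−k₁)·(e^(−k₁τ) − e^(−k₂τ)).
e^(−k₁τ) = e^(−2.58×0.975) = e^(−2.515) = 0.08082; e^(−k₂τ) = e^(−0.6698) = 0.5118.
C_D = 2.58×4.12/(0.687−2.58) × (0.08082−0.5118) = (-5.615)×(-0.4310) = 2.420 kmol/m³.
Y_D = C_D/C_{A0} = 2.420/4.12 = 0.587.

0.587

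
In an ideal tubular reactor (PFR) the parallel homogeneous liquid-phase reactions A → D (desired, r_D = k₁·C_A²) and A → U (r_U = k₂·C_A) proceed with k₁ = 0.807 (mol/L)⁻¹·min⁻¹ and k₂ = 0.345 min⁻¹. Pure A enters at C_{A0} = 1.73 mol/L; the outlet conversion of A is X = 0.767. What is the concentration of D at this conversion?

C_A = C_{A0}(1−X) = 0.4031 mol/L.
Along a PFR/batch, dC_U/dC_A = −r_U/(r_D+r_U) = −k₂/(k₂+k₁·C_A).
Integrating from C_{A0} to C_A: C_U = (0.345/0.807)·ln[(0.345+0.807·1.73)/(0.345+0.807·0.403)] = 0.4275·ln(1.741/0.6703) = 0.4081 mol/L.
Then C_D = (C_{A0}−C_A) − C_U = 1.327 − 0.4081 = 0.9188 mol/L.

0.919 mol/L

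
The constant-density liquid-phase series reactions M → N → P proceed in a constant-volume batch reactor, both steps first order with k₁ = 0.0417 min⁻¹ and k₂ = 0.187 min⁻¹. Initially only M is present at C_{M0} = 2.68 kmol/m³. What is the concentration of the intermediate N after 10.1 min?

Solving the coupled first-order balances gives C_N(t) = [k₁/(k₂−k₁)]·C_{M0}·(e^(−k₁t) − e^(−k₂t)).
e^(−k₁t) = e^(−0.0417×10.1) = e^(−0.4212) = 0.6563; e^(−k₂t) = e^(−1.889) = 0.1513.
C_N = 0.0417×2.68/(0.187−0.0417) × (0.6563−0.1513) = 0.7691×0.5050 = 0.3884 kmol/m³.

0.388 kmol/m³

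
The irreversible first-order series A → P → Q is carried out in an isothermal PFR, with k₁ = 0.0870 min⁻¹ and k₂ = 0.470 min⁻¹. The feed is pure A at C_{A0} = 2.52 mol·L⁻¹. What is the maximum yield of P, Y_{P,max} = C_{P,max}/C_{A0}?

0.126

Evaluating C_P at τ_opt = ln(k₂/k₁)/(k₂−k₁) gives C_{P,max}/C_{A0} = (k₁/k₂)^[k₂/(k₂−k₁)].
= (0.0870/0.470)^(0.470/(0.470−0.0870)) = (0.1851)^(1.227) = 0.1262.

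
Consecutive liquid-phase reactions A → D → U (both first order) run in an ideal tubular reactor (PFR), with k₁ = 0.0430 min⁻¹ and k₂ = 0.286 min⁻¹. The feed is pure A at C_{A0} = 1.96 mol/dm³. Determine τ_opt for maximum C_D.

For first-order series the maximum of C_D occurs at τ_opt = ln(k₂/k₁)/(k₂−k₁).
= ln(0.286/0.0430)/(0.286−0.0430) = ln(6.651)/0.2430 = 1.895/0.2430 = 7.80 min.

7.80 min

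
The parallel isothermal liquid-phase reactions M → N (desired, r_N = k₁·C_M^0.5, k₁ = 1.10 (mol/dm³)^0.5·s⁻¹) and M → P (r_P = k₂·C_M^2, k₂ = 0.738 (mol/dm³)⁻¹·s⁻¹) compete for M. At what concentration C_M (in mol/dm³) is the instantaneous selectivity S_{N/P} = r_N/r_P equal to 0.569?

S_{N/P} = (k₁/k₂)·C_M^-1.5 ⇒ C_M = (S·k₂/k₁)^(1/(-1.5)).
= (0.569×0.738/1.10)^(-0.6667) = (0.3817)^(-0.6667) = 1.90 mol/dm³.

1.90 mol/dm³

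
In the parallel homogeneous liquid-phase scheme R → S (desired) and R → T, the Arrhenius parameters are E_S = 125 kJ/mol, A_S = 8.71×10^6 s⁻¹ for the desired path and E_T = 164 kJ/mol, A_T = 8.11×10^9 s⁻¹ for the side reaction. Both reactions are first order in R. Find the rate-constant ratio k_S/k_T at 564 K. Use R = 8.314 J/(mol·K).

With equal orders, S_{S/T} = k_S/k_T = (A_S/A_T)·exp[(E_T−E_S)/(RT)].
(E_T−E_S)/(RT) = (164−125)×10³/(8.314×564) = 39000/4689 = 8.317.
k_S/k_T = (8.71×10^6/8.11×10^9)·exp(8.317) = 0.001074 × 4094 = 4.40.

4.40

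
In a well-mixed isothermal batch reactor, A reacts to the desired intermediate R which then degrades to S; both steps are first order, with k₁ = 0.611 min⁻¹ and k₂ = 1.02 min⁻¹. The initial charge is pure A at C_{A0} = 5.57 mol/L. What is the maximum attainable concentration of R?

1.55 mol/L

At the optimum, C_{R,max}/C_{A0} = (k₁/k₂)^[k₂/(k₂−k₁)].
= (0.611/1.02)^(1.02/(1.02−0.611)) = (0.5990)^(2.494) = 0.2786.
C_{R,max} = 0.2786×5.57 = 1.55 mol/L.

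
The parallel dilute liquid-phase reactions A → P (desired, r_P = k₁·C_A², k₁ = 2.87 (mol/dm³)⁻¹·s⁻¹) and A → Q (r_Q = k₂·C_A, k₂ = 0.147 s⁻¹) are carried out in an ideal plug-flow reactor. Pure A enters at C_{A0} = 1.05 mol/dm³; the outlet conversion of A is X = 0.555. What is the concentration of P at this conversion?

0.544 mol/dm³

C_A = C_{A0}(1−X) = 0.4672 mol/dm³.
Along a PFR/batch, dC_Q/dC_A = −r_Q/(r_P+r_Q) = −k₂/(k₂+k₁·C_A).
Integrating from C_{A0} to C_A: C_Q = (0.147/2.87)·ln[(0.147+2.87·1.05)/(0.147+2.87·0.467)] = 0.05122·ln(3.160/1.488) = 0.03858 mol/dm³.
Then C_P = (C_{A0}−C_A) − C_Q = 0.5828 − 0.03858 = 0.5442 mol/dm³.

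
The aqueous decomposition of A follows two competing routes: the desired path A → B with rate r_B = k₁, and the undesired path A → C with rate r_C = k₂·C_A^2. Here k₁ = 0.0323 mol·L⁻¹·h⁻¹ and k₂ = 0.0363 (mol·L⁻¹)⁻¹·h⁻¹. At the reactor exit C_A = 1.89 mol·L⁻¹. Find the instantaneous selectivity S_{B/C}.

0.249

S_{B/C} = r_B/r_C = (k₁)/(k₂·C_A^2) = (k₁/k₂)·C_A^-2.
= (0.0323) / (0.0363×1.890^2) = 0.03230/0.1297 = 0.249.
The undesired path is higher order in A, so low C_A (CSTR or dilute feed) favours B.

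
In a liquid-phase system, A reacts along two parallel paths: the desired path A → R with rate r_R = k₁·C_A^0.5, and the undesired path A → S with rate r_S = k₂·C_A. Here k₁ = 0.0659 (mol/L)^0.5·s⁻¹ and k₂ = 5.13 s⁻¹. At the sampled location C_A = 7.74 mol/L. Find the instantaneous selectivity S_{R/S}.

S_{R/S} = r_R/r_S = (k₁·C_A^0.5)/(k₂·C_A) = (k₁/k₂)·C_A^-0.5.
= (0.0659×7.740^0.5) / (5.13×7.740) = 0.1833/39.71 = 0.00462.
The undesired path is higher order in A, so low C_A (CSTR or dilute feed) favours R.

0.00462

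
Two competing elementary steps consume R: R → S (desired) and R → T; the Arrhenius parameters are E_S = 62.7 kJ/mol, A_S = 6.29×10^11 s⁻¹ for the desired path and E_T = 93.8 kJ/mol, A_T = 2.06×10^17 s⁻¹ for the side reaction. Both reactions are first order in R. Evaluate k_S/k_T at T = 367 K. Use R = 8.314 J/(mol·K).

0.0815

k_S/k_T = (A_S/A_T)·exp[−(E_S−E_T)/(RT)] = (A_S/A_T)·exp[(E_T−E_S)/(RT)].
(E_T−E_S)/(RT) = (93.8−62.7)×10³/(8.314×367) = 31100/3051 = 10.19.
k_S/k_T = (6.29×10^11/2.06×10^17)·exp(10.19) = 3.053×10^-6 × 26704 = 0.0815.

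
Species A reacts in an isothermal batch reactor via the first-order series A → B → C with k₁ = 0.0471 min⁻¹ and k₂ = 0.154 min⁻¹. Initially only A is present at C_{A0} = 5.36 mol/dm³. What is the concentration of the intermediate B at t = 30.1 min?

Solving the coupled first-order balances gives C_B(t) = [k₁/(k₂−k₁)]·C_{A0}·(e^(−k₁t) − e^(−k₂t)).
e^(−k₁t) = e^(−0.0471×30.1) = e^(−1.418) = 0.2423; e^(−k₂t) = e^(−4.635) = 0.009702.
C_B = 0.0471×5.36/(0.154−0.0471) × (0.2423−0.009702) = 2.362×0.2326 = 0.5492 mol/dm³.

0.549 mol/dm³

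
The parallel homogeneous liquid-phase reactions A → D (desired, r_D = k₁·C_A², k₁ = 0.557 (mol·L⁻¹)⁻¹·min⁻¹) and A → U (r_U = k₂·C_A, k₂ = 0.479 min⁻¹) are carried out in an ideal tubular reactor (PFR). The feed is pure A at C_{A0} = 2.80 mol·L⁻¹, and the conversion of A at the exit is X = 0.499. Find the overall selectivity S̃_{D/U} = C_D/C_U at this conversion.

C_A = C_{A0}(1−X) = 1.403 mol·L⁻¹.
Along a PFR/batch, dC_U/dC_A = −r_U/(r_D+r_U) = −k₂/(k₂+k₁·C_A).
Integrating from C_{A0} to C_A: C_U = (0.479/0.557)·ln[(0.479+0.557·2.80)/(0.479+0.557·1.40)] = 0.8600·ln(2.039/1.260) = 0.4135 mol·L⁻¹.
Then C_D = (C_{A0}−C_A) − C_U = 1.397 − 0.4135 = 0.9837 mol·L⁻¹.
S̃_{D/U} = C_D/C_U = 0.9837/0.4135 = 2.38.

2.38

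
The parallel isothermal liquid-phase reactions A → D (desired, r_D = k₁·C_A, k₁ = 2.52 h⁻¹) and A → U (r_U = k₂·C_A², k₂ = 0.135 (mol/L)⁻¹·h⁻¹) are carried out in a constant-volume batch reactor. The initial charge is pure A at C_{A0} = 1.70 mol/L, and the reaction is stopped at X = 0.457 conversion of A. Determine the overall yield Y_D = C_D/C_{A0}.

C_A = C_{A0}(1−X) = 0.9231 mol/L.
Along a PFR/batch, dC_D/dC_A = −r_D/(r_D+r_U) = −k₁/(k₁+k₂·C_A).
Integrating from C_{A0} to C_A: C_D = (2.52/0.135)·ln[(2.52+0.135·1.70)/(2.52+0.135·0.923)] = 18.67·ln(2.749/2.645) = 0.7260 mol/L.
Y_D = C_D/C_{A0} = 0.7260/1.70 = 0.427.

0.427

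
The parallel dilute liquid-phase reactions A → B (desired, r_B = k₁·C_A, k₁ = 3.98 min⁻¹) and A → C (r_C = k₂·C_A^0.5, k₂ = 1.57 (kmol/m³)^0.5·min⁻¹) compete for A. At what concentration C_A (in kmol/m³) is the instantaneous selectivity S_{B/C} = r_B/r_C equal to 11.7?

21.3 kmol/m³

S_{B/C} = (k₁/k₂)·C_A^0.5 ⇒ C_A = (S·k₂/k₁)^(2).
= (11.7×1.57/3.98)^(2) = (4.615)^(2) = 21.3 kmol/m³.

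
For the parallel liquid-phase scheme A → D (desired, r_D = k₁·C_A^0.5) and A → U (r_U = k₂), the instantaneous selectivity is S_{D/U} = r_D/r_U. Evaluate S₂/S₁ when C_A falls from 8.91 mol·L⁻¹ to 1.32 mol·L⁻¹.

S_{D/U} = (k₁/k₂)·C_A^0.5, so S₂/S₁ = (C_{A,2}/C_{A,1})^0.5.
= (1.32/8.91)^0.5 = (0.1481)^0.5 = 0.385.
Selectivity toward D falls as C_A falls — high-concentration operation is favoured.

0.385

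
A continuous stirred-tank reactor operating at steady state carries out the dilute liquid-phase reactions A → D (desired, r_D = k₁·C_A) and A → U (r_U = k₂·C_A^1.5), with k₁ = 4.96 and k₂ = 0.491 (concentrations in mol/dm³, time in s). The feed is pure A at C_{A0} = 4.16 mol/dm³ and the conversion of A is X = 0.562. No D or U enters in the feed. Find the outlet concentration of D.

Exit C_A = C_{A0}(1−X) = 4.16×0.438 = 1.822 mol/dm³.
Rates in a CSTR are evaluated at the outlet concentration: r_D = 4.96×1.822 = 9.038, r_U = 0.491×1.822^1.5 = 1.208.
Fraction of consumed A going to D: r_D/(r_D+r_U) = 0.8821.
C_D = 0.8821·C_{A0}·X = 0.8821×4.16×0.562 = 2.06 mol/dm³.

2.06 mol/dm³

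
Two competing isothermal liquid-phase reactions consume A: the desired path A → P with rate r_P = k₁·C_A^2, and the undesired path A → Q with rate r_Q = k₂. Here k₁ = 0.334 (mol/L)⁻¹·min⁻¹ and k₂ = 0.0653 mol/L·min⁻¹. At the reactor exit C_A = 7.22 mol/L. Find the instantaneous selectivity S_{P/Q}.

S_{P/Q} = r_P/r_Q = (k₁·C_A^2)/(k₂) = (k₁/k₂)·C_A^2.
= (0.334×7.220^2) / (0.0653) = 17.41/0.06530 = 267.

267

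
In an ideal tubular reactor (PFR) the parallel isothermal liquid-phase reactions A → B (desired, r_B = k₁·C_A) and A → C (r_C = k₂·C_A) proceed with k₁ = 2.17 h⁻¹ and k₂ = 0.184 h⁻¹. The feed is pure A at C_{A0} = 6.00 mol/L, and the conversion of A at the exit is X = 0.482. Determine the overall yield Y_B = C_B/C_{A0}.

0.444

C_A = C_{A0}(1−X) = 3.108 mol/L.
Both paths are first order in A, so the instantaneous fraction to B is constant: dC_B/d(−C_A) = k₁/(k₁+k₂) = 0.9218.
C_B = 0.9218·(C_{A0}−C_A) = 0.9218×2.892 = 2.67 mol/L.
Y_B = C_B/C_{A0} = 2.666/6.00 = 0.444.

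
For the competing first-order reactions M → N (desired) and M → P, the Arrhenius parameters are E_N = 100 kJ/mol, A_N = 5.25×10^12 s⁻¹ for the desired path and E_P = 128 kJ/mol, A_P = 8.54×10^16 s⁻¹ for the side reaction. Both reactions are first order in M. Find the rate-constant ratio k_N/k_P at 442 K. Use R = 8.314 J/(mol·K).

0.125

k_N/k_P = (A_N/A_P)·exp[−(E_N−E_P)/(RT)] = (A_N/A_P)·exp[(E_P−E_N)/(RT)].
(E_P−E_N)/(RT) = (128−100)×10³/(8.314×442) = 28000/3675 = 7.619.
k_N/k_P = (5.25×10^12/8.54×10^16)·exp(7.619) = 6.148×10^-5 × 2038 = 0.125.
Since E_N < E_P, lowering the temperature improves selectivity toward N.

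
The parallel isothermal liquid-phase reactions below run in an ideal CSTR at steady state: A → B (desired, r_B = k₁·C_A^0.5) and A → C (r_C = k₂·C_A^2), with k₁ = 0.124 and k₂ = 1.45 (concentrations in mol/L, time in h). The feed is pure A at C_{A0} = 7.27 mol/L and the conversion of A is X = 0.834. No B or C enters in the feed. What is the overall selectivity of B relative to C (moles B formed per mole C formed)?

Exit C_A = C_{A0}(1−X) = 7.27×0.166 = 1.207 mol/L.
A CSTR operates uniformly at the exit composition, giving r_B = 0.1362 and r_C = 2.112 (each k·C_A^n at C_A = 1.207).
Overall selectivity = C_B/C_C = r_Bτ/(r_Cτ) = r_B/r_C = 0.0645.

0.0645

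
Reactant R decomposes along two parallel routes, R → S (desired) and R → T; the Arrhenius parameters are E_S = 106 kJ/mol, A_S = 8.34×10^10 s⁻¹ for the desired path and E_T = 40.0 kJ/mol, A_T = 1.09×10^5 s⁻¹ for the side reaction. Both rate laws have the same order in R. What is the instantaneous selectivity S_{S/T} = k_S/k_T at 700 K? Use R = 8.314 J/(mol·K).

9.09

With equal orders, S_{S/T} = k_S/k_T = (A_S/A_T)·exp[(E_T−E_S)/(RT)].
(E_T−E_S)/(RT) = (40.0−106)×10³/(8.314×700) = -66000/5820 = -11.34.
k_S/k_T = (8.34×10^10/1.09×10^5)·exp(-11.34) = 7.651×10^5 × 1.188×10^-5 = 9.09.
Since E_S > E_T, raising the temperature improves selectivity toward S.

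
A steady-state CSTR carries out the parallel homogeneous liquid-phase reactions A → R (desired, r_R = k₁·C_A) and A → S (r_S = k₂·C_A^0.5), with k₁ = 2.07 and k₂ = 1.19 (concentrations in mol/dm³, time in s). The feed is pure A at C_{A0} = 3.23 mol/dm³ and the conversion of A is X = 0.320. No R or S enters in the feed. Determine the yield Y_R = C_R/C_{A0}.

0.231

Exit C_A = C_{A0}(1−X) = 3.23×0.680 = 2.196 mol/dm³.
A CSTR operates uniformly at the exit composition, giving r_R = 4.547 and r_S = 1.764 (each k·C_A^n at C_A = 2.196).
Fraction of consumed A going to R: r_R/(r_R+r_S) = 0.7205.
C_R = 0.7205·C_{A0}·X = 0.7205×3.23×0.320 = 0.745 mol/dm³; Y_R = C_R/C_{A0} = 0.231.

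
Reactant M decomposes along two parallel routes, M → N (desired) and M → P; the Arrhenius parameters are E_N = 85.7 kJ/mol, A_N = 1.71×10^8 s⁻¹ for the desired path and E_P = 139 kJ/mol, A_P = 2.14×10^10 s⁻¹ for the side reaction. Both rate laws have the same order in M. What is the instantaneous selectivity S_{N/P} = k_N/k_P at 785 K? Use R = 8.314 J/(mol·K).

28.1

With equal orders, S_{N/P} = k_N/k_P = (A_N/A_P)·exp[(E_P−E_N)/(RT)].
(E_P−E_N)/(RT) = (139−85.7)×10³/(8.314×785) = 53300/6526 = 8.167.
k_N/k_P = (1.71×10^8/2.14×10^10)·exp(8.167) = 0.007991 × 3522 = 28.1.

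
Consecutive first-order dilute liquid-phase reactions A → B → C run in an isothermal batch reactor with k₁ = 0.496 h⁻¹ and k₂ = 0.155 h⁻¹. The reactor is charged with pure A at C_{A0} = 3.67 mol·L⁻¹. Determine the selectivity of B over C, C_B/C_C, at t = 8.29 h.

The intermediate concentration in a first-order A→B→C sequence is C_B = k₁C_{A0}(e^(−k₁t) − e^(−k₂t))/(k₂−k₁).
e^(−k₁t) = e^(−0.496×8.29) = e^(−4.112) = 0.01638; e^(−k₂t) = e^(−1.285) = 0.2767.
C_B = 0.496×3.67/(0.155−0.496) × (0.01638−0.2767) = (-5.338)×(-0.2603) = 1.389 mol·L⁻¹.
C_A = C_{A0}e^(−k₁t) = 0.06011 mol·L⁻¹, so C_C = C_{A0}−C_A−C_B = 2.220 mol·L⁻¹; C_B/C_C = 0.626.

0.626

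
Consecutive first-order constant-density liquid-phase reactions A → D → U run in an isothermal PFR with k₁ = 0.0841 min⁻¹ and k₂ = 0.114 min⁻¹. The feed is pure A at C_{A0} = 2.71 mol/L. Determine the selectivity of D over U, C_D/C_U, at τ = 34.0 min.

0.122

Solving the coupled first-order balances gives C_D(τ) = [k₁/(k₂−k₁)]·C_{A0}·(e^(−k₁τ) − e^(−k₂τ)).
e^(−k₁τ) = e^(−0.0841×34.0) = e^(−2.859) = 0.05730; e^(−k₂τ) = e^(−3.876) = 0.02073.
C_D = 0.0841×2.71/(0.114−0.0841) × (0.05730−0.02073) = 7.622×0.03657 = 0.2787 mol/L.
C_A = C_{A0}e^(−k₁τ) = 0.1553 mol/L, so C_U = C_{A0}−C_A−C_D = 2.276 mol/L; C_D/C_U = 0.122.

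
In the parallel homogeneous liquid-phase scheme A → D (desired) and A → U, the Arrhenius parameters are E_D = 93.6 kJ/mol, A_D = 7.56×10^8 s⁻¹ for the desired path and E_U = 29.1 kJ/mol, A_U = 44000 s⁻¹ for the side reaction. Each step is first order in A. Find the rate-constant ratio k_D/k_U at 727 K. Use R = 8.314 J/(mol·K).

With equal orders, S_{D/U} = k_D/k_U = (A_D/A_U)·exp[(E_U−E_D)/(RT)].
(E_U−E_D)/(RT) = (29.1−93.6)×10³/(8.314×727) = -64500/6044 = -10.67.
k_D/k_U = (7.56×10^8/44000)·exp(-10.67) = 17182 × 2.320×10^-5 = 0.399.

0.399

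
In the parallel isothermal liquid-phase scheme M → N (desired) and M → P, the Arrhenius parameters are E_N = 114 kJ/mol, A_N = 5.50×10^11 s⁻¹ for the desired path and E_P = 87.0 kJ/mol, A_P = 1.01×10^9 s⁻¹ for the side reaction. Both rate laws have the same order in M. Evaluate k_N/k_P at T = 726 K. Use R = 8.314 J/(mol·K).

6.21

k_N/k_P = (A_N/A_P)·exp[−(E_N−E_P)/(RT)] = (A_N/A_P)·exp[(E_P−E_N)/(RT)].
(E_P−E_N)/(RT) = (87.0−114)×10³/(8.314×726) = -27000/6036 = -4.473.
k_N/k_P = (5.50×10^11/1.01×10^9)·exp(-4.473) = 544.6 × 0.01141 = 6.21.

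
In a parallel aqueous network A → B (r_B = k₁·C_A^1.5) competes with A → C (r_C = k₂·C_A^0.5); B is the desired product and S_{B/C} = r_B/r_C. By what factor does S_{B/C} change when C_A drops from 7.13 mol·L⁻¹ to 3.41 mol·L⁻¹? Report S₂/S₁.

0.478

S_{B/C} = (k₁/k₂)·C_A, so S₂/S₁ = (C_{A,2}/C_{A,1}).
= 3.41/7.13 = 0.478.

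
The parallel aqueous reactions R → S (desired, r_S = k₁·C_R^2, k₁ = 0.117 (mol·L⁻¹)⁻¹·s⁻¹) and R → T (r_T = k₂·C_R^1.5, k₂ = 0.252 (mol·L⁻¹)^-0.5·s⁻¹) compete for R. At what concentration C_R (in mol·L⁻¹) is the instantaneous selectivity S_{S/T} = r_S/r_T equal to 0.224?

0.233 mol·L⁻¹

S_{S/T} = (k₁/k₂)·C_R^0.5 ⇒ C_R = (S·k₂/k₁)^(2).
= (0.224×0.252/0.117)^(2) = (0.4825)^(2) = 0.233 mol·L⁻¹.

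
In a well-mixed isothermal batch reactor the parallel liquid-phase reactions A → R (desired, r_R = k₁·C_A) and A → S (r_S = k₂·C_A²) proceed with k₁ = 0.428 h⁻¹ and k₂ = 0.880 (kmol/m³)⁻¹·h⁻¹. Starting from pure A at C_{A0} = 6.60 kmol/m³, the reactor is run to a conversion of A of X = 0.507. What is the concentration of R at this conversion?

C_A = C_{A0}(1−X) = 3.254 kmol/m³.
Along a PFR/batch, dC_R/dC_A = −r_R/(r_R+r_S) = −k₁/(k₁+k₂·C_A).
Integrating from C_{A0} to C_A: C_R = (0.428/0.880)·ln[(0.428+0.880·6.60)/(0.428+0.880·3.25)] = 0.4864·ln(6.236/3.291) = 0.3108 kmol/m³.

0.311 kmol/m³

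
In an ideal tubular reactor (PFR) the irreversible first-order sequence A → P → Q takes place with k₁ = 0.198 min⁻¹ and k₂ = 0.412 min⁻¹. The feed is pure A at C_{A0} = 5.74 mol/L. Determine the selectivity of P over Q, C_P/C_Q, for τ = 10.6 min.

For first-order series with pure A initially, C_P(τ) = k₁C_{A0}/(k₂−k₁)·(e^(−k₁τ) − e^(−k₂τ)).
e^(−k₁τ) = e^(−0.198×10.6) = e^(−2.099) = 0.1226; e^(−k₂τ) = e^(−4.367) = 0.01269.
C_P = 0.198×5.74/(0.412−0.198) × (0.1226−0.01269) = 5.311×0.1099 = 0.5838 mol/L.
C_A = C_{A0}e^(−k₁τ) = 0.7037 mol/L, so C_Q = C_{A0}−C_A−C_P = 4.453 mol/L; C_P/C_Q = 0.131.

0.131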